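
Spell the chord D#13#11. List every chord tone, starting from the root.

D#13#11: dominant thirteenth sharp eleven on D#.
D# — root
F## — major 3rd
A# — perfect 5th
C# — minor 7th
E# — major 9th
G## — augmented 11th
B# — major 13th

D# F## A# C# E# G## B#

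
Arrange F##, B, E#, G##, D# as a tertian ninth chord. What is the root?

Arranged so that each adjacent pair is a third by letter name: E# – G## – B – D# – F##.
The bottom of that stack, E#, is the root (this is E# dominant ninth flat five).

E#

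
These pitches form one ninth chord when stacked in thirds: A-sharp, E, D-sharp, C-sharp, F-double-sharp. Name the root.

Stacking in thirds gives D-sharp – F-double-sharp – A-sharp – C-sharp – E, so D-sharp is the root — D-sharp dominant seventh flat nine.

D-sharp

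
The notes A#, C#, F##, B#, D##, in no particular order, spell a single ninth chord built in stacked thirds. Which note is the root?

B#

Stacking in thirds gives B# – D## – F## – A# – C#, so B# is the root — B# dominant seventh flat nine.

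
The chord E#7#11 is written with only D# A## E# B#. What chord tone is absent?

E#7#11 = E#, G##, B#, D#, A##. The voicing lacks the 3rd (major 3rd), G##.

G##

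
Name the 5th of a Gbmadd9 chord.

Db

Gbmadd9 is built on Gb; its 5th is a perfect 5th above the root.
A fifth above G uses the letter D, and the perfect 5th above Gb is Db.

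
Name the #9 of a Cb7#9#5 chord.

Root of Cb7#9#5 = Cb. The 9th is an augmented 9th: Cb up an augmented 9th → D.

D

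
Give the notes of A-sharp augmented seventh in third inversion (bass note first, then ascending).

G# – A# – C## – E##

A-sharp augmented seventh = A#–C##–E##–G#; third inversion → seventh (G#) lowest.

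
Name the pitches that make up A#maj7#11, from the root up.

A♯ – C𝄪 – E♯ – G𝄪 – D𝄪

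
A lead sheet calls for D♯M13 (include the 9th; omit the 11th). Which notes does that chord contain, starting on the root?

D#  F##  A#  C##  E#  B#

Root D#, quality major thirteenth:
Root: D#
Major 3rd (3rd): F##
Perfect 5th (5th): A#
Major 7th (7th): C##
Major 9th (9th): E#
Major 13th (13th): B#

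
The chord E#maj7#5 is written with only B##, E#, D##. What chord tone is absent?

E#maj7#5 = E#, G##, B##, D##. The voicing lacks the 3rd (major 3rd), G##.

G##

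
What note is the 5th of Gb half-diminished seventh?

Root of Gb half-diminished seventh = Gb. The 5th is a diminished 5th: Gb up a diminished 5th → Dbb.

Dbb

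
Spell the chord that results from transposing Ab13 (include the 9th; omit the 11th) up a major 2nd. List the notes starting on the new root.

Transposed root: Ab → Bb (major 2nd up). So we spell Bb dominant thirteenth:
Bb — root
D — major 3rd
F — perfect 5th
Ab — minor 7th
C — major 9th
G — major 13th

Bb – D – F – Ab – C – G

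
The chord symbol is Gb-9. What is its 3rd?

B𝄫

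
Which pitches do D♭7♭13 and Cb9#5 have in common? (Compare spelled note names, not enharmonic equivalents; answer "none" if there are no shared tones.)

Db, Cb, Bbb

D♭7♭13: Db F Ab Cb Bbb
Cb9#5: Cb Eb G Bbb Db
Common to both → Db, Cb, Bbb.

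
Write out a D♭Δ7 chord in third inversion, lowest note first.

C, Db, F, Ab

In root position, D♭Δ7 is Db–F–Ab–C.
Third inversion puts the seventh (C) in the bass.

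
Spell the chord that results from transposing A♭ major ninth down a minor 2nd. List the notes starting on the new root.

G – B – D – F♯ – A

A minor 2nd down from A♭ is G, so the new chord is G major ninth.
root → G
3rd (major 3rd) → B
5th (perfect 5th) → D
7th (major 7th) → F♯
9th (major 9th) → A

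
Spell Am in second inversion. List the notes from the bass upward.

E  A  C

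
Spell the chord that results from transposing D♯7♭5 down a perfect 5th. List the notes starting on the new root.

Transposed root: D# → G# (perfect 5th down). So we spell G# dominant seventh flat five:
- root: G#
- major 3rd: B#
- diminished 5th: D
- minor 7th: F#

G# B# D F#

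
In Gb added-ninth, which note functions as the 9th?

Gb added-ninth is built on Gb; its 9th is a major 9th above the root.
A second above G uses the letter A, and the major 9th above Gb is Ab.

Ab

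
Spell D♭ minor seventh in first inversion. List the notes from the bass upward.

F-flat A-flat C-flat D-flat

D♭ minor seventh = D-flat–F-flat–A-flat–C-flat; first inversion → third (F-flat) lowest.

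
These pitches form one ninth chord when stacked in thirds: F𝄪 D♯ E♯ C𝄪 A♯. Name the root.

D♯

Arranged so that each adjacent pair is a third by letter name: D♯ – F𝄪 – A♯ – C𝄪 – E♯.
The bottom of that stack, D♯, is the root (this is D♯ major ninth).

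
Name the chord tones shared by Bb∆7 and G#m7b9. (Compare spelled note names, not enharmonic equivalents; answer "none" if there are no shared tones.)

Bb∆7 = Bb, D, F, A.
G#m7b9 = G#, B, D#, F#, A.
Shared: A.

A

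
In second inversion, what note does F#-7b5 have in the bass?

C

F#-7b5 in root position is F#–A–C–E.
Second inversion places the fifth in the bass, which is C.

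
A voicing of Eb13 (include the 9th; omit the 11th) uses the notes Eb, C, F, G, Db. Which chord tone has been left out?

Eb13 = Eb, G, Bb, Db, F, C. The voicing lacks the 5th (perfect 5th), Bb.

Bb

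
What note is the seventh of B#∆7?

A##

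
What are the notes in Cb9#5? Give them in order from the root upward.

Cb  Eb  G  Bbb  Db

Cb9#5 is a dominant ninth sharp five built on Cb.
Cb — root
Eb — major 3rd
G — augmented 5th
Bbb — minor 7th
Db — major 9th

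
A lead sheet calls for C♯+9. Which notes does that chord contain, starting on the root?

Root C#, quality dominant ninth sharp five:
root → C#
3rd (major 3rd) → E#
5th (augmented 5th) → G##
7th (minor 7th) → B
9th (major 9th) → D#

C# E# G## B D#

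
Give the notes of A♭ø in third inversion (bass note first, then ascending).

Gb, Ab, Cb, Ebb

In root position, A♭ø is Ab–Cb–Ebb–Gb.
Third inversion puts the seventh (Gb) in the bass.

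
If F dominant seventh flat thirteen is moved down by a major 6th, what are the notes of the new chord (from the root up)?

A-flat, C, E-flat, G-flat, F-flat

A major 6th down from F is A-flat, so the new chord is A-flat dominant seventh flat thirteen.
root → A-flat
3rd (major 3rd) → C
5th (perfect 5th) → E-flat
7th (minor 7th) → G-flat
13th (minor 13th) → F-flat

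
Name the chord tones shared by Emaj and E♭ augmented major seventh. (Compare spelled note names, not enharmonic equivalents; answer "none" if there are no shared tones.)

Emaj = E, G#, B.
E♭ augmented major seventh = Eb, G, B, D.
Shared: B.

B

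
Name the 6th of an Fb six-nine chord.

Db

Fb six-nine is built on Fb; its 6th is a major 6th above the root.
A sixth above F uses the letter D, and the major 6th above Fb is Db.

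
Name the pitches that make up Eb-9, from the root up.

Eb-9 is a minor ninth built on Eb.
- root: Eb
- minor 3rd: Gb
- perfect 5th: Bb
- minor 7th: Db
- major 9th: F

Eb Gb Bb Db F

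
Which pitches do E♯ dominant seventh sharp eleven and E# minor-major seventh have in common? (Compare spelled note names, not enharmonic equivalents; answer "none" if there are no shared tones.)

E♯ dominant seventh sharp eleven: E-sharp G-double-sharp B-sharp D-sharp A-double-sharp
E# minor-major seventh: E-sharp G-sharp B-sharp D-double-sharp
Common to both → E-sharp, B-sharp.

E-sharp  B-sharp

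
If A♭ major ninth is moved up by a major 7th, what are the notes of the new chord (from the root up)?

G, B, D, F#, A

Ab up a major 7th → G. New chord: G major ninth.
Root: G
Major 3rd (3rd): B
Perfect 5th (5th): D
Major 7th (7th): F#
Major 9th (9th): A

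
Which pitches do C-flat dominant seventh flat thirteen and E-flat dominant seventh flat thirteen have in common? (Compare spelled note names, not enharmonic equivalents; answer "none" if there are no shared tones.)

C-flat E-flat

C-flat dominant seventh flat thirteen: C-flat E-flat G-flat B-double-flat A-double-flat
E-flat dominant seventh flat thirteen: E-flat G B-flat D-flat C-flat
Common to both → C-flat, E-flat.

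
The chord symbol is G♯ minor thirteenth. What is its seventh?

F#

G♯ minor thirteenth is built on G#; its 7th is a minor 7th above the root.
A seventh above G uses the letter F, and the minor 7th above G# is F#.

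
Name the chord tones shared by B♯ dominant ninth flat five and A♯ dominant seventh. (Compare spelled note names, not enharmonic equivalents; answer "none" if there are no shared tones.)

A-sharp  C-double-sharp

B♯ dominant ninth flat five = B-sharp, D-double-sharp, F-sharp, A-sharp, C-double-sharp.
A♯ dominant seventh = A-sharp, C-double-sharp, E-sharp, G-sharp.
Shared: A-sharp, C-double-sharp.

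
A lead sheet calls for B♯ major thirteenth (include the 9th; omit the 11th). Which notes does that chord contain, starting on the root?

B-sharp, D-double-sharp, F-double-sharp, A-double-sharp, C-double-sharp, G-double-sharp

B♯ major thirteenth is a major thirteenth built on B-sharp.
B-sharp — root
D-double-sharp — major 3rd
F-double-sharp — perfect 5th
A-double-sharp — major 7th
C-double-sharp — major 9th
G-double-sharp — major 13th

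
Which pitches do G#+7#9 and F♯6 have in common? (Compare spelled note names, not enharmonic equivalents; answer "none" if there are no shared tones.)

G#+7#9: G♯ B♯ D𝄪 F♯ A𝄪
F♯6: F♯ A♯ C♯ D♯
Common to both → F♯.

F♯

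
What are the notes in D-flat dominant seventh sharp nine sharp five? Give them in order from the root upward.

D♭, F, A, C♭, E

Root D♭, quality dominant seventh sharp nine sharp five:
root → D♭
3rd (major 3rd) → F
5th (augmented 5th) → A
7th (minor 7th) → C♭
9th (augmented 9th) → E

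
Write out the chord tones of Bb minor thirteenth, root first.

B♭, D♭, F, A♭, C, E♭, G

Bb minor thirteenth is a minor thirteenth built on B♭.
Root: B♭
Minor 3rd (3rd): D♭
Perfect 5th (5th): F
Minor 7th (7th): A♭
Major 9th (9th): C
Perfect 11th (11th): E♭
Major 13th (13th): G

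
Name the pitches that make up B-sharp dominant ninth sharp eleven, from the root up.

B-sharp dominant ninth sharp eleven: dominant ninth sharp eleven on B-sharp.
root → B-sharp
3rd (major 3rd) → D-double-sharp
5th (perfect 5th) → F-double-sharp
7th (minor 7th) → A-sharp
9th (major 9th) → C-double-sharp
11th (augmented 11th) → E-double-sharp

B-sharp, D-double-sharp, F-double-sharp, A-sharp, C-double-sharp, E-double-sharp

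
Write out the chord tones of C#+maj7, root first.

Root C♯, quality augmented major seventh:
C♯ — root
E♯ — major 3rd
G𝄪 — augmented 5th
B♯ — major 7th

C♯  E♯  G𝄪  B♯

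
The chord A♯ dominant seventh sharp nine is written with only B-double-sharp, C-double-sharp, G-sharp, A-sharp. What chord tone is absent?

E-sharp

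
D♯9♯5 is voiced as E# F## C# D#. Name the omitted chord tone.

A##

The full D♯9♯5 chord is D#, F##, A##, C#, E#.
Comparing with the voicing, the augmented 5th (5th) — A## — is absent.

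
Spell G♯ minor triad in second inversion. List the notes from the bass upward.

D#, G#, B

G♯ minor triad = G#–B–D#; second inversion → fifth (D#) lowest.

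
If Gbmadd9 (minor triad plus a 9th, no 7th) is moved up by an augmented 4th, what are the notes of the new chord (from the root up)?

Transposed root: Gb → C (augmented 4th up). So we spell C minor added-ninth:
C — root
Eb — minor 3rd
G — perfect 5th
D — major 9th

C – Eb – G – D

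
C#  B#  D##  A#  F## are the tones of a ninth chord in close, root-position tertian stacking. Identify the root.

B#

Arranged so that each adjacent pair is a third by letter name: B# – D## – F## – A# – C#.
The bottom of that stack, B#, is the root (this is B# dominant seventh flat nine).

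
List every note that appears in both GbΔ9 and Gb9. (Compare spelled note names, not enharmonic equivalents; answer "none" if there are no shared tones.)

Gb, Bb, Db, Ab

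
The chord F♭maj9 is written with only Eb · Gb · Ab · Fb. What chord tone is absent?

F♭maj9 = Fb, Ab, Cb, Eb, Gb. The voicing lacks the 5th (perfect 5th), Cb.

Cb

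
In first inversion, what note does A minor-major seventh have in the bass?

C

A minor-major seventh = A–C–E–G#. First inversion → third in the bass = C.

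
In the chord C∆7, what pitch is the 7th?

B

C∆7 is built on C; its 7th is a major 7th above the root.
A seventh above C uses the letter B, and the major 7th above C is B.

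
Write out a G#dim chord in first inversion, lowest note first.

G#dim = G#–B–D; first inversion → third (B) lowest.

B  D  G#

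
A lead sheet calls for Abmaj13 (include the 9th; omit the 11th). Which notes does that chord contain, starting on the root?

Abmaj13: major thirteenth on Ab.
- root: Ab
- major 3rd: C
- perfect 5th: Eb
- major 7th: G
- major 9th: Bb
- major 13th: F

Ab  C  Eb  G  Bb  F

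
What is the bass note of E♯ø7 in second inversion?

E♯ø7 = E#–G#–B–D#. Second inversion → fifth in the bass = B.

B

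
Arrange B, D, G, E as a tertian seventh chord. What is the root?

Stacking in thirds gives E – G – B – D, so E is the root — E minor seventh.

E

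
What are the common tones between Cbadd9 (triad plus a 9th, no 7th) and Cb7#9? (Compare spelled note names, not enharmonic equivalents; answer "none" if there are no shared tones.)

Cbadd9 = C♭, E♭, G♭, D♭.
Cb7#9 = C♭, E♭, G♭, B𝄫, D.
Shared: C♭, E♭, G♭.

C♭, E♭, G♭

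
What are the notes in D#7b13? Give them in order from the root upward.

D#7b13: dominant seventh flat thirteen on D#.
D# — root
F## — major 3rd
A# — perfect 5th
C# — minor 7th
B — minor 13th

D#, F##, A#, C#, B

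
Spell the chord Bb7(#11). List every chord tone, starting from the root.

Bb – D – F – Ab – E

Root Bb, quality dominant seventh sharp eleven:
Root: Bb
Major 3rd (3rd): D
Perfect 5th (5th): F
Minor 7th (7th): Ab
Augmented 11th (11th): E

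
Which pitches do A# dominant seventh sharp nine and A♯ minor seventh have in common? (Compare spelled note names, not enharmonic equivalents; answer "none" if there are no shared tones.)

A-sharp E-sharp G-sharp

A# dominant seventh sharp nine = A-sharp, C-double-sharp, E-sharp, G-sharp, B-double-sharp.
A♯ minor seventh = A-sharp, C-sharp, E-sharp, G-sharp.
Shared: A-sharp, E-sharp, G-sharp.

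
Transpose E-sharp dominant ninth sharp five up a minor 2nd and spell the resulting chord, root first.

F-sharp – A-sharp – C-double-sharp – E – G-sharp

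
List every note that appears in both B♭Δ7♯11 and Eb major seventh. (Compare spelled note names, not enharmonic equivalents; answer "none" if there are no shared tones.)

B♭Δ7♯11: Bb D F A E
Eb major seventh: Eb G Bb D
Common to both → Bb, D.

Bb  D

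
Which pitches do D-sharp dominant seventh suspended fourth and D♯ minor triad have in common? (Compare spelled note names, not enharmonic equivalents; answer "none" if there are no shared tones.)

D-sharp  A-sharp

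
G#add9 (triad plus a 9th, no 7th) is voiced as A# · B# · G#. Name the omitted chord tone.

The full G#add9 chord is G#, B#, D#, A#.
Comparing with the voicing, the perfect 5th (5th) — D# — is absent.

D#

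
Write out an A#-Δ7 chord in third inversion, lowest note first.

G##, A#, C#, E#

A#-Δ7 = A#–C#–E#–G##; third inversion → seventh (G##) lowest.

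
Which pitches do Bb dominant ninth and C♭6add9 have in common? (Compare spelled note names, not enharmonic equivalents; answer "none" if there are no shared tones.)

Bb dominant ninth: Bb D F Ab C
C♭6add9: Cb Eb Gb Ab Db
Common to both → Ab.

Ab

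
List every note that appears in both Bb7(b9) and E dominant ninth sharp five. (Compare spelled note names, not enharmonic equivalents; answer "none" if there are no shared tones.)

Bb7(b9) = Bb, D, F, Ab, Cb.
E dominant ninth sharp five = E, G#, B#, D, F#.
Shared: D.

D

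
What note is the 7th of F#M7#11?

E#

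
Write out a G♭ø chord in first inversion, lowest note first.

B𝄫, D𝄫, F♭, G♭

In root position, G♭ø is G♭–B𝄫–D𝄫–F♭.
First inversion puts the third (B𝄫) in the bass.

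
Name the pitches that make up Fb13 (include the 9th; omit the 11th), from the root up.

Fb Ab Cb Ebb Gb Db

Fb13 is a dominant thirteenth built on Fb.
- root: Fb
- major 3rd: Ab
- perfect 5th: Cb
- minor 7th: Ebb
- major 9th: Gb
- major 13th: Db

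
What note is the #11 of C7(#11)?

F#

C7(#11) is built on C; its 11th is an augmented 11th above the root.
A fourth above C uses the letter F, and the augmented 11th above C is F#.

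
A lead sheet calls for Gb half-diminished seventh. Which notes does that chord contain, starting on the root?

G-flat – B-double-flat – D-double-flat – F-flat

Gb half-diminished seventh is a half-diminished seventh built on G-flat.
Root: G-flat
Minor 3rd (3rd): B-double-flat
Diminished 5th (5th): D-double-flat
Minor 7th (7th): F-flat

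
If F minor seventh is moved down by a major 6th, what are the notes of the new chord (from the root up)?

F down a major 6th → A-flat. New chord: A-flat minor seventh.
root → A-flat
3rd (minor 3rd) → C-flat
5th (perfect 5th) → E-flat
7th (minor 7th) → G-flat

A-flat C-flat E-flat G-flat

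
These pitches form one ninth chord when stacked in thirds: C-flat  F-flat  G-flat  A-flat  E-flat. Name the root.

F-flat

Arranged so that each adjacent pair is a third by letter name: F-flat – A-flat – C-flat – E-flat – G-flat.
The bottom of that stack, F-flat, is the root (this is F-flat major ninth).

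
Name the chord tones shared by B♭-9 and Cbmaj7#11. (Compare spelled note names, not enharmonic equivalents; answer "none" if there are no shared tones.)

Bb  F

B♭-9: Bb Db F Ab C
Cbmaj7#11: Cb Eb Gb Bb F
Common to both → Bb, F.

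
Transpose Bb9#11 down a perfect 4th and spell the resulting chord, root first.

F A C Eb G B

A perfect 4th down from Bb is F, so the new chord is F dominant ninth sharp eleven.
- root: F
- major 3rd: A
- perfect 5th: C
- minor 7th: Eb
- major 9th: G
- augmented 11th: B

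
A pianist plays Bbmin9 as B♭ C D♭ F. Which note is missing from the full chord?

A♭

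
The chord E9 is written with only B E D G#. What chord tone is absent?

F#

E9 = E, G#, B, D, F#. The voicing lacks the 9th (major 9th), F#.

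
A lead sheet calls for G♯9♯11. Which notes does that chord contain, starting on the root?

G♯9♯11 is a dominant ninth sharp eleven built on G♯.
- root: G♯
- major 3rd: B♯
- perfect 5th: D♯
- minor 7th: F♯
- major 9th: A♯
- augmented 11th: C𝄪

G♯, B♯, D♯, F♯, A♯, C𝄪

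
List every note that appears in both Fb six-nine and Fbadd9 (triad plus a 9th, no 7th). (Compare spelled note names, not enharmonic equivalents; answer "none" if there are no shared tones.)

Fb, Ab, Cb, Gb

Fb six-nine: Fb Ab Cb Db Gb
Fbadd9: Fb Ab Cb Gb
Common to both → Fb, Ab, Cb, Gb.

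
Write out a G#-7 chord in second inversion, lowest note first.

D#, F#, G#, B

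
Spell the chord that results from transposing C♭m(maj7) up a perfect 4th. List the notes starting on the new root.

Fb Abb Cb Eb

A perfect 4th up from Cb is Fb, so the new chord is Fb minor-major seventh.
- root: Fb
- minor 3rd: Abb
- perfect 5th: Cb
- major 7th: Eb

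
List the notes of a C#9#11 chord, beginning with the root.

C#9#11: dominant ninth sharp eleven on C#.
root → C#
3rd (major 3rd) → E#
5th (perfect 5th) → G#
7th (minor 7th) → B
9th (major 9th) → D#
11th (augmented 11th) → F##

C#, E#, G#, B, D#, F##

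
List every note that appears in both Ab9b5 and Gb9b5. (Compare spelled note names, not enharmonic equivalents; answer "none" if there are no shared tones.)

A♭ G♭ B♭

Ab9b5: A♭ C E𝄫 G♭ B♭
Gb9b5: G♭ B♭ D𝄫 F♭ A♭
Common to both → A♭, G♭, B♭.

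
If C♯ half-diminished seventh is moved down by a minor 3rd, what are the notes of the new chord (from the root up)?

A minor 3rd down from C-sharp is A-sharp, so the new chord is A-sharp half-diminished seventh.
root → A-sharp
3rd (minor 3rd) → C-sharp
5th (diminished 5th) → E
7th (minor 7th) → G-sharp

A-sharp, C-sharp, E, G-sharp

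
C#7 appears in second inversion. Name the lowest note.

C#7 = C#–E#–G#–B. Second inversion → fifth in the bass = G#.

G#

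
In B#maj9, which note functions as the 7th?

B#maj9 is built on B#; its 7th is a major 7th above the root.
A seventh above B uses the letter A, and the major 7th above B# is A##.

A##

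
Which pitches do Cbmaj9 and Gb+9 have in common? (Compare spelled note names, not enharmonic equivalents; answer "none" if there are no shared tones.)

Cbmaj9 = Cb, Eb, Gb, Bb, Db.
Gb+9 = Gb, Bb, D, Fb, Ab.
Shared: Gb, Bb.

Gb – Bb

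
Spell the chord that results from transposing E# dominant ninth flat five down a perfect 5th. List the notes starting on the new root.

Transposed root: E-sharp → A-sharp (perfect 5th down). So we spell A-sharp dominant ninth flat five:
Root: A-sharp
Major 3rd (3rd): C-double-sharp
Diminished 5th (5th): E
Minor 7th (7th): G-sharp
Major 9th (9th): B-sharp

A-sharp  C-double-sharp  E  G-sharp  B-sharp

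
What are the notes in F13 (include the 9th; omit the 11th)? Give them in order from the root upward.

F13 is a dominant thirteenth built on F.
- root: F
- major 3rd: A
- perfect 5th: C
- minor 7th: Eb
- major 9th: G
- major 13th: D

F, A, C, Eb, G, D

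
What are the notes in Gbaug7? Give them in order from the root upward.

Gbaug7 is an augmented seventh built on Gb.
Gb — root
Bb — major 3rd
D — augmented 5th
Fb — minor 7th

Gb, Bb, D, Fb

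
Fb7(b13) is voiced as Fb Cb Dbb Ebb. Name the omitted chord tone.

Ab

Fb7(b13) = Fb, Ab, Cb, Ebb, Dbb. The voicing lacks the 3rd (major 3rd), Ab.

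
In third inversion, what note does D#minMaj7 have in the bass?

D#minMaj7 in root position is D#–F#–A#–C##.
Third inversion places the seventh in the bass, which is C##.

C##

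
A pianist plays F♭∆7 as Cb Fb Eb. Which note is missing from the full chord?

Ab

F♭∆7 = Fb, Ab, Cb, Eb. The voicing lacks the 3rd (major 3rd), Ab.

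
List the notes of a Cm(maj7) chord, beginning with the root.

Cm(maj7) is a minor-major seventh built on C.
C — root
E♭ — minor 3rd
G — perfect 5th
B — major 7th

C – E♭ – G – B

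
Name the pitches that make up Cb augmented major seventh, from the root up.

C-flat – E-flat – G – B-flat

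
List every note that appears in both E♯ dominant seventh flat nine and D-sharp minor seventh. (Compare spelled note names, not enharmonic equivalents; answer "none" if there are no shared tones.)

D-sharp  F-sharp

E♯ dominant seventh flat nine: E-sharp G-double-sharp B-sharp D-sharp F-sharp
D-sharp minor seventh: D-sharp F-sharp A-sharp C-sharp
Common to both → D-sharp, F-sharp.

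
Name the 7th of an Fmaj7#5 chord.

E

Root of Fmaj7#5 = F. The 7th is a major 7th: F up a major 7th → E.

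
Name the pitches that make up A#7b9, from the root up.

A#7b9: dominant seventh flat nine on A#.
root → A#
3rd (major 3rd) → C##
5th (perfect 5th) → E#
7th (minor 7th) → G#
9th (minor 9th) → B

A# C## E# G# B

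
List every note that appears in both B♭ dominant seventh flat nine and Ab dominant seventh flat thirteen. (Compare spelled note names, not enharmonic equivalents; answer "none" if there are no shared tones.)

B♭ dominant seventh flat nine: B-flat D F A-flat C-flat
Ab dominant seventh flat thirteen: A-flat C E-flat G-flat F-flat
Common to both → A-flat.

A-flat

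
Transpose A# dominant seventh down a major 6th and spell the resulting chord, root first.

C-sharp, E-sharp, G-sharp, B

Transposed root: A-sharp → C-sharp (major 6th down). So we spell C-sharp dominant seventh:
root → C-sharp
3rd (major 3rd) → E-sharp
5th (perfect 5th) → G-sharp
7th (minor 7th) → B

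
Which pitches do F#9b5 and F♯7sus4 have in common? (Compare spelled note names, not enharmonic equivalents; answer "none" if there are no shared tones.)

F♯, E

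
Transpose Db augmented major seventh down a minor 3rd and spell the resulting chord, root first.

D-flat down a minor 3rd → B-flat. New chord: B-flat augmented major seventh.
- root: B-flat
- major 3rd: D
- augmented 5th: F-sharp
- major 7th: A

B-flat D F-sharp A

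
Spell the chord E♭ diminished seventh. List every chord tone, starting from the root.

E-flat G-flat B-double-flat D-double-flat

Root E-flat, quality diminished seventh:
Root: E-flat
Minor 3rd (3rd): G-flat
Diminished 5th (5th): B-double-flat
Diminished 7th (7th): D-double-flat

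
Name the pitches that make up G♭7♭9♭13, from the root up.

Gb Bb Db Fb Abb Ebb

Root Gb, quality dominant seventh flat nine flat thirteen:
root → Gb
3rd (major 3rd) → Bb
5th (perfect 5th) → Db
7th (minor 7th) → Fb
9th (minor 9th) → Abb
13th (minor 13th) → Ebb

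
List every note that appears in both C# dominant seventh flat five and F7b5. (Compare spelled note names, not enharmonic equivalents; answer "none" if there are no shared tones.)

none

C# dominant seventh flat five = C♯, E♯, G, B.
F7b5 = F, A, C♭, E♭.
Shared: none.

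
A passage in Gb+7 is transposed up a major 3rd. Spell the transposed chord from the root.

Bb – D – F# – Ab

Gb up a major 3rd → Bb. New chord: Bb augmented seventh.
Bb — root
D — major 3rd
F# — augmented 5th
Ab — minor 7th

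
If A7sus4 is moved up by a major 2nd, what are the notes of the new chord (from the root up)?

A major 2nd up from A is B, so the new chord is B dominant seventh suspended fourth.
root → B
4th (perfect 4th) → E
5th (perfect 5th) → F#
7th (minor 7th) → A

B, E, F#, A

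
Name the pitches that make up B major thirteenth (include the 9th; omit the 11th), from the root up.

B D♯ F♯ A♯ C♯ G♯

B major thirteenth is a major thirteenth built on B.
Root: B
Major 3rd (3rd): D♯
Perfect 5th (5th): F♯
Major 7th (7th): A♯
Major 9th (9th): C♯
Major 13th (13th): G♯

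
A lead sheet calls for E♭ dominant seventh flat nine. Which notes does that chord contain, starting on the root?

Eb  G  Bb  Db  Fb

E♭ dominant seventh flat nine: dominant seventh flat nine on Eb.
Root: Eb
Major 3rd (3rd): G
Perfect 5th (5th): Bb
Minor 7th (7th): Db
Minor 9th (9th): Fb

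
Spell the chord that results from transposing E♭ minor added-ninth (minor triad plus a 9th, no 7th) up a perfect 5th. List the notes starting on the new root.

B♭ – D♭ – F – C

Transposed root: E♭ → B♭ (perfect 5th up). So we spell B♭ minor added-ninth:
B♭ — root
D♭ — minor 3rd
F — perfect 5th
C — major 9th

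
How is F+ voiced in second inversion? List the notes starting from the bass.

C#  F  A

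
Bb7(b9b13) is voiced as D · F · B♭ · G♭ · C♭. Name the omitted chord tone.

A♭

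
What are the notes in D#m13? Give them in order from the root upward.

D#, F#, A#, C#, E#, G#, B#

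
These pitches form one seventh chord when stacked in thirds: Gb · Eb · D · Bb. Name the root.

Arranged so that each adjacent pair is a third by letter name: Eb – Gb – Bb – D.
The bottom of that stack, Eb, is the root (this is Eb minor-major seventh).

Eb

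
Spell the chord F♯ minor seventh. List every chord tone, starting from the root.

F# – A – C# – E

F♯ minor seventh: minor seventh on F#.
root → F#
3rd (minor 3rd) → A
5th (perfect 5th) → C#
7th (minor 7th) → E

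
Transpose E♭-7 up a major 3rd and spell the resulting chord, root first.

G – Bb – D – F

Eb up a major 3rd → G. New chord: G minor seventh.
Root: G
Minor 3rd (3rd): Bb
Perfect 5th (5th): D
Minor 7th (7th): F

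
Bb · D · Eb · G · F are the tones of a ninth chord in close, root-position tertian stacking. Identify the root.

Arranged so that each adjacent pair is a third by letter name: Eb – G – Bb – D – F.
The bottom of that stack, Eb, is the root (this is Eb major ninth).

Eb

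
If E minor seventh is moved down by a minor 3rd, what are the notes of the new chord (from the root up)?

C#  E  G#  B

A minor 3rd down from E is C#, so the new chord is C# minor seventh.
root → C#
3rd (minor 3rd) → E
5th (perfect 5th) → G#
7th (minor 7th) → B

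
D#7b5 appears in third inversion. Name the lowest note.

D#7b5 = D#–F##–A–C#. Third inversion → seventh in the bass = C#.

C#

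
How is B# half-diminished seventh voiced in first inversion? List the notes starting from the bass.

B# half-diminished seventh = B#–D#–F#–A#; first inversion → third (D#) lowest.

D#  F#  A#  B#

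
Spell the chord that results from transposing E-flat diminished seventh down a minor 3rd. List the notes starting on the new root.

C E-flat G-flat B-double-flat

E-flat down a minor 3rd → C. New chord: C diminished seventh.
Root: C
Minor 3rd (3rd): E-flat
Diminished 5th (5th): G-flat
Diminished 7th (7th): B-double-flat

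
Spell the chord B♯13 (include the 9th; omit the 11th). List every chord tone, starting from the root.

B#  D##  F##  A#  C##  G##

B♯13 is a dominant thirteenth built on B#.
Root: B#
Major 3rd (3rd): D##
Perfect 5th (5th): F##
Minor 7th (7th): A#
Major 9th (9th): C##
Major 13th (13th): G##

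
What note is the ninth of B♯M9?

B♯M9 is built on B♯; its 9th is a major 9th above the root.
A second above B uses the letter C, and the major 9th above B♯ is C𝄪.

C𝄪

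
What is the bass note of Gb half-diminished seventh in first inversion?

Gb half-diminished seventh = Gb–Bbb–Dbb–Fb. First inversion → third in the bass = Bbb.

Bbb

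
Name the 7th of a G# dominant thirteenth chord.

G# dominant thirteenth is built on G#; its 7th is a minor 7th above the root.
A seventh above G uses the letter F, and the minor 7th above G# is F#.

F#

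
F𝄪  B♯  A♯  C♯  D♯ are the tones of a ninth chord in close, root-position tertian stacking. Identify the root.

B♯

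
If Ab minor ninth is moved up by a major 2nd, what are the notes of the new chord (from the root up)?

B-flat, D-flat, F, A-flat, C

Transposed root: A-flat → B-flat (major 2nd up). So we spell B-flat minor ninth:
root → B-flat
3rd (minor 3rd) → D-flat
5th (perfect 5th) → F
7th (minor 7th) → A-flat
9th (major 9th) → C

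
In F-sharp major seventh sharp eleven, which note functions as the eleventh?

B♯

Root of F-sharp major seventh sharp eleven = F♯. The 11th is an augmented 11th: F♯ up an augmented 11th → B♯.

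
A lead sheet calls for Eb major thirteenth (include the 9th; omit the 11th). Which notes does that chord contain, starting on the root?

Root Eb, quality major thirteenth:
root → Eb
3rd (major 3rd) → G
5th (perfect 5th) → Bb
7th (major 7th) → D
9th (major 9th) → F
13th (major 13th) → C

Eb  G  Bb  D  F  C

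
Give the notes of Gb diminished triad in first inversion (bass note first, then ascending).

B-double-flat D-double-flat G-flat

Gb diminished triad = G-flat–B-double-flat–D-double-flat; first inversion → third (B-double-flat) lowest.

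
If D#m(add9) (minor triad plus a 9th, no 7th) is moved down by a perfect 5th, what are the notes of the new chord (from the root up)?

G♯, B, D♯, A♯

Transposed root: D♯ → G♯ (perfect 5th down). So we spell G♯ minor added-ninth:
- root: G♯
- minor 3rd: B
- perfect 5th: D♯
- major 9th: A♯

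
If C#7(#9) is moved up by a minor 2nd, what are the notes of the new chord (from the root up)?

Transposed root: C♯ → D (minor 2nd up). So we spell D dominant seventh sharp nine:
Root: D
Major 3rd (3rd): F♯
Perfect 5th (5th): A
Minor 7th (7th): C
Augmented 9th (9th): E♯

D, F♯, A, C, E♯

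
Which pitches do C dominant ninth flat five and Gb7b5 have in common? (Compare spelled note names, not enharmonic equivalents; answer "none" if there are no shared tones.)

C dominant ninth flat five = C, E, Gb, Bb, D.
Gb7b5 = Gb, Bb, Dbb, Fb.
Shared: Gb, Bb.

Gb, Bb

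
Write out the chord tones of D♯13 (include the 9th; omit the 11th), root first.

D#, F##, A#, C#, E#, B#

D♯13 is a dominant thirteenth built on D#.
D# — root
F## — major 3rd
A# — perfect 5th
C# — minor 7th
E# — major 9th
B# — major 13th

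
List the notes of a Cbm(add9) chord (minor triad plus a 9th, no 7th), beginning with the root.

Cbm(add9) is a minor added-ninth built on Cb.
root → Cb
3rd (minor 3rd) → Ebb
5th (perfect 5th) → Gb
9th (major 9th) → Db

Cb, Ebb, Gb, Db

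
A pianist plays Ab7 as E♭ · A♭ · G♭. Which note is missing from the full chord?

Ab7 = A♭, C, E♭, G♭. The voicing lacks the 3rd (major 3rd), C.

C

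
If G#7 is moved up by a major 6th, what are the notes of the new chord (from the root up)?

Transposed root: G♯ → E♯ (major 6th up). So we spell E♯ dominant seventh:
Root: E♯
Major 3rd (3rd): G𝄪
Perfect 5th (5th): B♯
Minor 7th (7th): D♯

E♯, G𝄪, B♯, D♯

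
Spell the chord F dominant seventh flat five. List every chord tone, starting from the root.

F dominant seventh flat five is a dominant seventh flat five built on F.
- root: F
- major 3rd: A
- diminished 5th: C-flat
- minor 7th: E-flat

F – A – C-flat – E-flat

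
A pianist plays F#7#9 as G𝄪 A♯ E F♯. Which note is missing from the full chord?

C♯

The full F#7#9 chord is F♯, A♯, C♯, E, G𝄪.
Comparing with the voicing, the perfect 5th (5th) — C♯ — is absent.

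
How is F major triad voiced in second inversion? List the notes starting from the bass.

In root position, F major triad is F–A–C.
Second inversion puts the fifth (C) in the bass.

C – F – A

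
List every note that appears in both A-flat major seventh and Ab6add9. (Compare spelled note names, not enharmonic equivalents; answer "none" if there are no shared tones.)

Ab – C – Eb

A-flat major seventh: Ab C Eb G
Ab6add9: Ab C Eb F Bb
Common to both → Ab, C, Eb.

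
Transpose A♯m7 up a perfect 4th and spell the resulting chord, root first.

D# F# A# C#

A perfect 4th up from A# is D#, so the new chord is D# minor seventh.
D# — root
F# — minor 3rd
A# — perfect 5th
C# — minor 7th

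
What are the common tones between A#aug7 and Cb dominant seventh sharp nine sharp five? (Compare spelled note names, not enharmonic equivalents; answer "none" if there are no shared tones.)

none

A#aug7 = A#, C##, E##, G#.
Cb dominant seventh sharp nine sharp five = Cb, Eb, G, Bbb, D.
Shared: none.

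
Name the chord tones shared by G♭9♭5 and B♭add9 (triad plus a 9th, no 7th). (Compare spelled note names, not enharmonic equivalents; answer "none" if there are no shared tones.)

G♭9♭5 = G♭, B♭, D𝄫, F♭, A♭.
B♭add9 = B♭, D, F, C.
Shared: B♭.

B♭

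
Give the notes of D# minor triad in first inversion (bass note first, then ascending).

D# minor triad = D#–F#–A#; first inversion → third (F#) lowest.

F#, A#, D#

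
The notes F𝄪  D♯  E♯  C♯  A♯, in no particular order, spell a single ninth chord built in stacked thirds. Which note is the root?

D♯

Arranged so that each adjacent pair is a third by letter name: D♯ – F𝄪 – A♯ – C♯ – E♯.
The bottom of that stack, D♯, is the root (this is D♯ dominant ninth).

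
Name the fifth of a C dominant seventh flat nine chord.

G

Root of C dominant seventh flat nine = C. The 5th is a perfect 5th: C up a perfect 5th → G.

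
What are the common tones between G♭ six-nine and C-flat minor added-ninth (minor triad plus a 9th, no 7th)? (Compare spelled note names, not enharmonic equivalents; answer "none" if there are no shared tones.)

G♭ D♭

G♭ six-nine: G♭ B♭ D♭ E♭ A♭
C-flat minor added-ninth: C♭ E𝄫 G♭ D♭
Common to both → G♭, D♭.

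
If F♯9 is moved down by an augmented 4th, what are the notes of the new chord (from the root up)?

C E G Bb D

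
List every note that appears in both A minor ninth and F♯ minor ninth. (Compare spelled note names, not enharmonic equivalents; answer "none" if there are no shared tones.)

A minor ninth: A C E G B
F♯ minor ninth: F# A C# E G#
Common to both → A, E.

A, E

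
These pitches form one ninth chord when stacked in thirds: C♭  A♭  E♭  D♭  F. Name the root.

D♭

Arranged so that each adjacent pair is a third by letter name: D♭ – F – A♭ – C♭ – E♭.
The bottom of that stack, D♭, is the root (this is D♭ dominant ninth).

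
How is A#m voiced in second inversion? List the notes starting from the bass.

E# A# C#

In root position, A#m is A#–C#–E#.
Second inversion puts the fifth (E#) in the bass.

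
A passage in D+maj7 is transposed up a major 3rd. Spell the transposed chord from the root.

A major 3rd up from D is F#, so the new chord is F# augmented major seventh.
Root: F#
Major 3rd (3rd): A#
Augmented 5th (5th): C##
Major 7th (7th): E#

F# A# C## E#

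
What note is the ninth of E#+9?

F##

Root of E#+9 = E#. The 9th is a major 9th: E# up a major 9th → F##.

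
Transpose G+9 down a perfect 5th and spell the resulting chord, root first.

A perfect 5th down from G is C, so the new chord is C dominant ninth sharp five.
Root: C
Major 3rd (3rd): E
Augmented 5th (5th): G♯
Minor 7th (7th): B♭
Major 9th (9th): D

C, E, G♯, B♭, D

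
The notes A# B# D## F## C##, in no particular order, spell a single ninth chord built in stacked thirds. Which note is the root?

B#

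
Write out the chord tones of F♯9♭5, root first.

F#  A#  C  E  G#

F♯9♭5 is a dominant ninth flat five built on F#.
- root: F#
- major 3rd: A#
- diminished 5th: C
- minor 7th: E
- major 9th: G#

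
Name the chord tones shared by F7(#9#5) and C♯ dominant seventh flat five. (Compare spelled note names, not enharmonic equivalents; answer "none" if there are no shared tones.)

C#

F7(#9#5) = F, A, C#, Eb, G#.
C♯ dominant seventh flat five = C#, E#, G, B.
Shared: C#.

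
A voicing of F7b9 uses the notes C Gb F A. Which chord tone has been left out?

Eb

The full F7b9 chord is F, A, C, Eb, Gb.
Comparing with the voicing, the minor 7th (7th) — Eb — is absent.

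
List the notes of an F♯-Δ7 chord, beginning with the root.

F♯-Δ7 is a minor-major seventh built on F#.
- root: F#
- minor 3rd: A
- perfect 5th: C#
- major 7th: E#

F#, A, C#, E#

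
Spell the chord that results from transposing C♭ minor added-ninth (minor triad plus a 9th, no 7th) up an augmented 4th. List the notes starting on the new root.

F  A-flat  C  G

C-flat up an augmented 4th → F. New chord: F minor added-ninth.
Root: F
Minor 3rd (3rd): A-flat
Perfect 5th (5th): C
Major 9th (9th): G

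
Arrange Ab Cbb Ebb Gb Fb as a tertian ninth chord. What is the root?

Arranged so that each adjacent pair is a third by letter name: Fb – Ab – Cbb – Ebb – Gb.
The bottom of that stack, Fb, is the root (this is Fb dominant ninth flat five).

Fb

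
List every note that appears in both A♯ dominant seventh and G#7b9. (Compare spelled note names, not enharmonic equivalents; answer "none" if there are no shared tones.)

G#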